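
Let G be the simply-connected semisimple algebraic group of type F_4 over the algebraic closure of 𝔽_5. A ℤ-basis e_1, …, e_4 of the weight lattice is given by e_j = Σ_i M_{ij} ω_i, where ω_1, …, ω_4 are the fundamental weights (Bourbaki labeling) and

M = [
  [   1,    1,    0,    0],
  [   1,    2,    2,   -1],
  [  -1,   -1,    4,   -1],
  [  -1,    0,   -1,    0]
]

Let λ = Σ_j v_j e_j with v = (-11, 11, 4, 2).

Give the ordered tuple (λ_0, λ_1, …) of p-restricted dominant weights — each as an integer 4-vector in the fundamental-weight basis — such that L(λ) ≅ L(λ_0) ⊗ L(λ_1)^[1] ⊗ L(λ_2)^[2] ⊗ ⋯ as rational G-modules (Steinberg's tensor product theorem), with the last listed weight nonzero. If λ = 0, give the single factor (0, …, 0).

((0, 2, 4, 2), (0, 3, 2, 1))

Converting to the ω-basis (c_i = row i of M dotted with v = (-11, 11, 4, 2)):
  c_1 = (1)·(-11) + (1)·(11) + (0)·(4) + (0)·(2) = 0
  c_2 = (1)·(-11) + (2)·(11) + (2)·(4) + (-1)·(2) = 17
  c_3 = (-1)·(-11) + (-1)·(11) + (4)·(4) + (-1)·(2) = 14
  c_4 = (-1)·(-11) + (0)·(11) + (-1)·(4) + (0)·(2) = 7
Writing each c_i in base p = 5:
  c_1 = 0
  c_2 = 17 = 2·5^0 + 3·5^1
  c_3 = 14 = 4·5^0 + 2·5^1
  c_4 = 7 = 2·5^0 + 1·5^1
Factor λ_0 = (0, 2, 4, 2)
Factor λ_1 = (0, 3, 2, 1)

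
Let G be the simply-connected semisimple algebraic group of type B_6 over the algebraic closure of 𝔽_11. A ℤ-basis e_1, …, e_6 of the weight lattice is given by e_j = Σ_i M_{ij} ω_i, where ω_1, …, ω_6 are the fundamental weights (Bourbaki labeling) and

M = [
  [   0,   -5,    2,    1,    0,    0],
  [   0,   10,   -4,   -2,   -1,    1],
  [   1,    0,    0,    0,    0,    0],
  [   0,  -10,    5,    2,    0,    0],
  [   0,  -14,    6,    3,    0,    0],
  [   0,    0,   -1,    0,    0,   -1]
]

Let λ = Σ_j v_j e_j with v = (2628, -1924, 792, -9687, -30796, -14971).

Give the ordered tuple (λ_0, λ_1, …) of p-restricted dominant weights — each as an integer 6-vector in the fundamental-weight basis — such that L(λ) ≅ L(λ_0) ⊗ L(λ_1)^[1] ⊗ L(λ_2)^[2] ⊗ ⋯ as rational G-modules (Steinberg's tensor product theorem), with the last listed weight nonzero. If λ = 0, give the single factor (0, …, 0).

((10, 9, 10, 9, 9, 0), (5, 7, 7, 6, 7, 2), (1, 6, 10, 9, 10, 7), (1, 9, 1, 2, 1, 10))

In the fundamental-weight basis, λ has coordinates c = M·v (v = (2628, -1924, 792, -9687, -30796, -14971)):
  c_1 = 0*2628 + -5*-1924 + 2*792 + 1*-9687 + 0*-30796 + 0*-14971 = 1517
  c_2 = 0*2628 + 10*-1924 + -4*792 + -2*-9687 + -1*-30796 + 1*-14971 = 12791
  c_3 = 1*2628 + 0*-1924 + 0*792 + 0*-9687 + 0*-30796 + 0*-14971 = 2628
  c_4 = 0*2628 + -10*-1924 + 5*792 + 2*-9687 + 0*-30796 + 0*-14971 = 3826
  c_5 = 0*2628 + -14*-1924 + 6*792 + 3*-9687 + 0*-30796 + 0*-14971 = 2627
  c_6 = 0*2628 + 0*-1924 + -1*792 + 0*-9687 + 0*-30796 + -1*-14971 = 14179
Writing each c_i in base p = 11:
  c_1 = 1517 = 10·11^0 + 5·11^1 + 1·11^2 + 1·11^3
  c_2 = 12791 = 9·11^0 + 7·11^1 + 6·11^2 + 9·11^3
  c_3 = 2628 = 10·11^0 + 7·11^1 + 10·11^2 + 1·11^3
  c_4 = 3826 = 9·11^0 + 6·11^1 + 9·11^2 + 2·11^3
  c_5 = 2627 = 9·11^0 + 7·11^1 + 10·11^2 + 1·11^3
  c_6 = 14179 = 0·11^0 + 2·11^1 + 7·11^2 + 10·11^3
p-restricted factor λ_0 = (10, 9, 10, 9, 9, 0)
p-restricted factor λ_1 = (5, 7, 7, 6, 7, 2)
p-restricted factor λ_2 = (1, 6, 10, 9, 10, 7)
p-restricted factor λ_3 = (1, 9, 1, 2, 1, 10)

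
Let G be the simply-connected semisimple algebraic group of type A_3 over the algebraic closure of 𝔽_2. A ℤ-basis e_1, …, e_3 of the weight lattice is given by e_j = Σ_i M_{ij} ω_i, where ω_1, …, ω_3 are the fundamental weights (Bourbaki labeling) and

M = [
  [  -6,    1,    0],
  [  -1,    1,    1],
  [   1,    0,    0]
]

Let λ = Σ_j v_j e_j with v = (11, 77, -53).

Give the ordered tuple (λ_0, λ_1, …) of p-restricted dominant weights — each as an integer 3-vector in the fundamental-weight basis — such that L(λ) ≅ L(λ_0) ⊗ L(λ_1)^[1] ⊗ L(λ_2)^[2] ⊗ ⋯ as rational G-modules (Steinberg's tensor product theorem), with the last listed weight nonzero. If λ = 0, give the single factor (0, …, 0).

((1, 1, 1), (1, 0, 1), (0, 1, 0), (1, 1, 1))

ω-coordinates c = M·v, v = (11, 77, -53):
  c_1 = (-6)·(11) + (1)·(77) + (0)·(-53) = 11
  c_2 = (-1)·(11) + (1)·(77) + (1)·(-53) = 13
  c_3 = (1)·(11) + (0)·(77) + (0)·(-53) = 11
Writing each c_i in base p = 2:
  c_1 = 11 = 1·2^0 + 1·2^1 + 0·2^2 + 1·2^3
  c_2 = 13 = 1·2^0 + 0·2^1 + 1·2^2 + 1·2^3
  c_3 = 11 = 1·2^0 + 1·2^1 + 0·2^2 + 1·2^3
Factor λ_0 = (1, 1, 1)
Factor λ_1 = (1, 0, 1)
Factor λ_2 = (0, 1, 0)
Factor λ_3 = (1, 1, 1)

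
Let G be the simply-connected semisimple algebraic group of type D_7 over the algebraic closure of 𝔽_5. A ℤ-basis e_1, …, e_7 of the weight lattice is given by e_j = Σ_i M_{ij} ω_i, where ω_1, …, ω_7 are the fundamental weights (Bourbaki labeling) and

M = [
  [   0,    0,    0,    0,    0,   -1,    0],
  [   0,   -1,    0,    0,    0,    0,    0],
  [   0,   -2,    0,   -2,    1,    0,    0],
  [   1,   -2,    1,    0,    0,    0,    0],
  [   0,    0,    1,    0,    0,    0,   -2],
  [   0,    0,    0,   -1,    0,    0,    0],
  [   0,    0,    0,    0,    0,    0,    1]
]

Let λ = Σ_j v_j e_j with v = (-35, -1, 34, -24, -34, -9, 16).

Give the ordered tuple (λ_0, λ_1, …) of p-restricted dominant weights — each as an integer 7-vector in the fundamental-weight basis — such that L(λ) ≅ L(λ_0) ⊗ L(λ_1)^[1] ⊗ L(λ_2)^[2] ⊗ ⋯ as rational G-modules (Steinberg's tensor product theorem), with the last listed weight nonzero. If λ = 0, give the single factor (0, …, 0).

((4, 1, 1, 1, 2, 4, 1), (1, 0, 3, 0, 0, 4, 3))

In the fundamental-weight basis, λ has coordinates c = M·v (v = (-35, -1, 34, -24, -34, -9, 16)):
  c_1 = (0)·(-35) + (0)·(-1) + 0·34 + (0)·(-24) + (0)·(-34) + (-1)·(-9) + 0·16 = 9
  c_2 = (0)·(-35) + (-1)·(-1) + 0·34 + (0)·(-24) + (0)·(-34) + (0)·(-9) + 0·16 = 1
  c_3 = (0)·(-35) + (-2)·(-1) + 0·34 + (-2)·(-24) + (1)·(-34) + (0)·(-9) + 0·16 = 16
  c_4 = (1)·(-35) + (-2)·(-1) + 1·34 + (0)·(-24) + (0)·(-34) + (0)·(-9) + 0·16 = 1
  c_5 = (0)·(-35) + (0)·(-1) + 1·34 + (0)·(-24) + (0)·(-34) + (0)·(-9) + (-2)·(16) = 2
  c_6 = (0)·(-35) + (0)·(-1) + 0·34 + (-1)·(-24) + (0)·(-34) + (0)·(-9) + 0·16 = 24
  c_7 = (0)·(-35) + (0)·(-1) + 0·34 + (0)·(-24) + (0)·(-34) + (0)·(-9) + 1·16 = 16
Writing each c_i in base p = 5:
  c_1 = 9 = 4·5^0 + 1·5^1
  c_2 = 1 = 1·5^0
  c_3 = 16 = 1·5^0 + 3·5^1
  c_4 = 1 = 1·5^0
  c_5 = 2 = 2·5^0
  c_6 = 24 = 4·5^0 + 4·5^1
  c_7 = 16 = 1·5^0 + 3·5^1
λ_0 = (4, 1, 1, 1, 2, 4, 1)
λ_1 = (1, 0, 3, 0, 0, 4, 3)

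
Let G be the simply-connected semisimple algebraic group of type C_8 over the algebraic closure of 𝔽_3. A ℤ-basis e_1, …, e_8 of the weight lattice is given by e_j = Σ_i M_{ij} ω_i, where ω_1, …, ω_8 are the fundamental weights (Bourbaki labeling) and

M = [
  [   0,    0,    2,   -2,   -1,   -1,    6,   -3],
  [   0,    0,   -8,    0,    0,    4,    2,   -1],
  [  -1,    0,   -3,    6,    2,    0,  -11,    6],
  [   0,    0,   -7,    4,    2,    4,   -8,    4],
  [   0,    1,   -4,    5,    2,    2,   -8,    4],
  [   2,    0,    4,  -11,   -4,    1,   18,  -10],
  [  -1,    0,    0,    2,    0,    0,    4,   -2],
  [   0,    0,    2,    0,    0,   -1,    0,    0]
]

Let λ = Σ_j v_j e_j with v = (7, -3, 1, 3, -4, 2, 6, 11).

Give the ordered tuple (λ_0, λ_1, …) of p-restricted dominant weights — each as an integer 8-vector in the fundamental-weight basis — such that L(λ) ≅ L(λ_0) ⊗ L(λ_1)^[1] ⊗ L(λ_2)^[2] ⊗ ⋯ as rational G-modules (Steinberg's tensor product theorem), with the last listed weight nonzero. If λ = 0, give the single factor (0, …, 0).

ω-coordinates c = M·v, v = (7, -3, 1, 3, -4, 2, 6, 11):
  c_1 = 0·7 + (0)·(-3) + 2·1 + (-2)·(3) + (-1)·(-4) + (-1)·(2) + 6·6 + (-3)·(11) = 1
  c_2 = 0·7 + (0)·(-3) + (-8)·(1) + 0·3 + (0)·(-4) + 4·2 + 2·6 + (-1)·(11) = 1
  c_3 = (-1)·(7) + (0)·(-3) + (-3)·(1) + 6·3 + (2)·(-4) + 0·2 + (-11)·(6) + 6·11 = 0
  c_4 = 0·7 + (0)·(-3) + (-7)·(1) + 4·3 + (2)·(-4) + 4·2 + (-8)·(6) + 4·11 = 1
  c_5 = 0·7 + (1)·(-3) + (-4)·(1) + 5·3 + (2)·(-4) + 2·2 + (-8)·(6) + 4·11 = 0
  c_6 = 2·7 + (0)·(-3) + 4·1 + (-11)·(3) + (-4)·(-4) + 1·2 + 18·6 + (-10)·(11) = 1
  c_7 = (-1)·(7) + (0)·(-3) + 0·1 + 2·3 + (0)·(-4) + 0·2 + 4·6 + (-2)·(11) = 1
  c_8 = 0·7 + (0)·(-3) + 2·1 + 0·3 + (0)·(-4) + (-1)·(2) + 0·6 + 0·11 = 0
Base-3 expansion of each c_i:
  c_1 = 1 = 1·3^0
  c_2 = 1 = 1·3^0
  c_3 = 0
  c_4 = 1 = 1·3^0
  c_5 = 0
  c_6 = 1 = 1·3^0
  c_7 = 1 = 1·3^0
  c_8 = 0
λ_0 = (1, 1, 0, 1, 0, 1, 1, 0)

((1, 1, 0, 1, 0, 1, 1, 0),)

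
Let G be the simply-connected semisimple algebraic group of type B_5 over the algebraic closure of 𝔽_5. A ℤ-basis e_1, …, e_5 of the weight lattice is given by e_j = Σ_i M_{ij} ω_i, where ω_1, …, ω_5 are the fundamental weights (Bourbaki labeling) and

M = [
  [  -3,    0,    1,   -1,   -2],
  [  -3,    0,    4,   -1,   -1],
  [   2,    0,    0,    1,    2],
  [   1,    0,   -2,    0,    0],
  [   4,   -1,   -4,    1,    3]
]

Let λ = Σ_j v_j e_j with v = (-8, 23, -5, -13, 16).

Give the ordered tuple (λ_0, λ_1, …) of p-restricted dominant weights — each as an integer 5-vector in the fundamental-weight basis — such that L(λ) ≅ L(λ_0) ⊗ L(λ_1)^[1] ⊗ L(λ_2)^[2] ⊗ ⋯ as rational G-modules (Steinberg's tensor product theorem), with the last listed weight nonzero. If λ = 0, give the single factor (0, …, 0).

((0, 1, 3, 2, 0),)

ω-coordinates c = M·v, v = (-8, 23, -5, -13, 16):
  c_1 = (-3)·(-8) + 0·23 + (1)·(-5) + (-1)·(-13) + (-2)·(16) = 0
  c_2 = (-3)·(-8) + 0·23 + (4)·(-5) + (-1)·(-13) + (-1)·(16) = 1
  c_3 = (2)·(-8) + 0·23 + (0)·(-5) + (1)·(-13) + 2·16 = 3
  c_4 = (1)·(-8) + 0·23 + (-2)·(-5) + (0)·(-13) + 0·16 = 2
  c_5 = (4)·(-8) + (-1)·(23) + (-4)·(-5) + (1)·(-13) + 3·16 = 0
Base-5 expansion of each c_i:
  c_1 = 0
  c_2 = 1 = 1·5^0
  c_3 = 3 = 3·5^0
  c_4 = 2 = 2·5^0
  c_5 = 0
λ_0 = (0, 1, 3, 2, 0)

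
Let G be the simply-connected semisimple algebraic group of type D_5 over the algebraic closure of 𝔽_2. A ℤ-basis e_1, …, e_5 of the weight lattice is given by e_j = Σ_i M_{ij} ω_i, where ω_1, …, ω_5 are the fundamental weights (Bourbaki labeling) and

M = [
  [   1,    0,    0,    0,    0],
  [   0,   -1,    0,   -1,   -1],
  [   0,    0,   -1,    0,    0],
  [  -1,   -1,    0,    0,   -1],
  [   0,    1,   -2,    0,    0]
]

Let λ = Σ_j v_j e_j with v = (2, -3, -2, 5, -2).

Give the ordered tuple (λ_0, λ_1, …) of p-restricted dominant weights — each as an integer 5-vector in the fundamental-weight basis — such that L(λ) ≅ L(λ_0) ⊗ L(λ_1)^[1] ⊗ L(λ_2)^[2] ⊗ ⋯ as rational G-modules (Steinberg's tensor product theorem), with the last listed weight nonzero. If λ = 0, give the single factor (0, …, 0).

((0, 0, 0, 1, 1), (1, 0, 1, 1, 0))

Converting to the ω-basis (c_i = row i of M dotted with v = (2, -3, -2, 5, -2)):
  c_1 = 1*2 + 0*-3 + 0*-2 + 0*5 + 0*-2 = 2
  c_2 = 0*2 + -1*-3 + 0*-2 + -1*5 + -1*-2 = 0
  c_3 = 0*2 + 0*-3 + -1*-2 + 0*5 + 0*-2 = 2
  c_4 = -1*2 + -1*-3 + 0*-2 + 0*5 + -1*-2 = 3
  c_5 = 0*2 + 1*-3 + -2*-2 + 0*5 + 0*-2 = 1
Writing each c_i in base p = 2:
  c_1 = 2 = 0·2^0 + 1·2^1
  c_2 = 0
  c_3 = 2 = 0·2^0 + 1·2^1
  c_4 = 3 = 1·2^0 + 1·2^1
  c_5 = 1 = 1·2^0
p-restricted factor λ_0 = (0, 0, 0, 1, 1)
p-restricted factor λ_1 = (1, 0, 1, 1, 0)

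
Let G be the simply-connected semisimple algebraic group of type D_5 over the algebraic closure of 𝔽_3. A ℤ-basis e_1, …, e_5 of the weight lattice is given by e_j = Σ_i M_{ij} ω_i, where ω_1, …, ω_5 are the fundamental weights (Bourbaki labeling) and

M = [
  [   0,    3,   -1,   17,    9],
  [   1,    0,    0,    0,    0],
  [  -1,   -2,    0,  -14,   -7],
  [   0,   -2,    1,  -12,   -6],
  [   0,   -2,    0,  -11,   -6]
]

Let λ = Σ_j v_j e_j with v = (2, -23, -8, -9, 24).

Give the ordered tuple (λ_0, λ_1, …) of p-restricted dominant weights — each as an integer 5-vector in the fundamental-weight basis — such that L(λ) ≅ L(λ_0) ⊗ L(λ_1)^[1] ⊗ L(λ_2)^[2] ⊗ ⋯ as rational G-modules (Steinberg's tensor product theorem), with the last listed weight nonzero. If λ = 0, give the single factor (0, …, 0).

((2, 2, 2, 2, 1),)

In the fundamental-weight basis, λ has coordinates c = M·v (v = (2, -23, -8, -9, 24)):
  c_1 = 0·2 + (3)·(-23) + (-1)·(-8) + (17)·(-9) + 9·24 = 2
  c_2 = 1·2 + (0)·(-23) + (0)·(-8) + (0)·(-9) + 0·24 = 2
  c_3 = (-1)·(2) + (-2)·(-23) + (0)·(-8) + (-14)·(-9) + (-7)·(24) = 2
  c_4 = 0·2 + (-2)·(-23) + (1)·(-8) + (-12)·(-9) + (-6)·(24) = 2
  c_5 = 0·2 + (-2)·(-23) + (0)·(-8) + (-11)·(-9) + (-6)·(24) = 1
Base-3 expansion of each c_i:
  c_1 = 2 = 2·3^0
  c_2 = 2 = 2·3^0
  c_3 = 2 = 2·3^0
  c_4 = 2 = 2·3^0
  c_5 = 1 = 1·3^0
Factor λ_0 = (2, 2, 2, 2, 1)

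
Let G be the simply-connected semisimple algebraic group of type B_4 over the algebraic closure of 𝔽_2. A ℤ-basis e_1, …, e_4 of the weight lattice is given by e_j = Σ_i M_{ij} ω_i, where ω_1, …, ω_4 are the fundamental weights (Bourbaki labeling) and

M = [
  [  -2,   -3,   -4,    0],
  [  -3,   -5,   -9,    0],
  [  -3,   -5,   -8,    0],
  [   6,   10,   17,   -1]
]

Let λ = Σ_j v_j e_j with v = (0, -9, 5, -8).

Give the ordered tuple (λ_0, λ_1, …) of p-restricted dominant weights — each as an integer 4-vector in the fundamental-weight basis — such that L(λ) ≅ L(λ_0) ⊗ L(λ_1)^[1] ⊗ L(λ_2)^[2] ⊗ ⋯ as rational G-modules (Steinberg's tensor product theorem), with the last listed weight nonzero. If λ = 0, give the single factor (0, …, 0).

((1, 0, 1, 1), (1, 0, 0, 1), (1, 0, 1, 0))

Converting to the ω-basis (c_i = row i of M dotted with v = (0, -9, 5, -8)):
  c_1 = (-2)·(0) + (-3)·(-9) + (-4)·(5) + (0)·(-8) = 7
  c_2 = (-3)·(0) + (-5)·(-9) + (-9)·(5) + (0)·(-8) = 0
  c_3 = (-3)·(0) + (-5)·(-9) + (-8)·(5) + (0)·(-8) = 5
  c_4 = (6)·(0) + (10)·(-9) + (17)·(5) + (-1)·(-8) = 3
Expand coordinatewise in base 2:
  c_1 = 7 = 1·2^0 + 1·2^1 + 1·2^2
  c_2 = 0
  c_3 = 5 = 1·2^0 + 0·2^1 + 1·2^2
  c_4 = 3 = 1·2^0 + 1·2^1
λ_0 = (1, 0, 1, 1)
λ_1 = (1, 0, 0, 1)
λ_2 = (1, 0, 1, 0)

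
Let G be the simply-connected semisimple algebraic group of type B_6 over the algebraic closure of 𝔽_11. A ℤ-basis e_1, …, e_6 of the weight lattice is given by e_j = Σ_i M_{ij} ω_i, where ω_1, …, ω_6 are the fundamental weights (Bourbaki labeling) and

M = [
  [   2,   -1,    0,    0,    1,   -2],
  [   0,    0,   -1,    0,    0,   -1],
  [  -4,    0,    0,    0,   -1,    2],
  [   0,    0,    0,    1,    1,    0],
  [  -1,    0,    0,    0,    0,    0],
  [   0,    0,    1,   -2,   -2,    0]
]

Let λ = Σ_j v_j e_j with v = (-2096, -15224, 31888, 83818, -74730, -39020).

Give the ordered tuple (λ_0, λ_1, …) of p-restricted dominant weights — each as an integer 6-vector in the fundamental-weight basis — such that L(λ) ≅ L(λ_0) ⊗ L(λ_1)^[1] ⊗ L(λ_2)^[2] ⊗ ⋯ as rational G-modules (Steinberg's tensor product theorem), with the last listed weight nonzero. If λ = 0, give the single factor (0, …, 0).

ω-coordinates c = M·v, v = (-2096, -15224, 31888, 83818, -74730, -39020):
  c_1 = (2)·(-2096) + (-1)·(-15224) + 0·31888 + 0·83818 + (1)·(-74730) + (-2)·(-39020) = 14342
  c_2 = (0)·(-2096) + (0)·(-15224) + (-1)·(31888) + 0·83818 + (0)·(-74730) + (-1)·(-39020) = 7132
  c_3 = (-4)·(-2096) + (0)·(-15224) + 0·31888 + 0·83818 + (-1)·(-74730) + (2)·(-39020) = 5074
  c_4 = (0)·(-2096) + (0)·(-15224) + 0·31888 + 1·83818 + (1)·(-74730) + (0)·(-39020) = 9088
  c_5 = (-1)·(-2096) + (0)·(-15224) + 0·31888 + 0·83818 + (0)·(-74730) + (0)·(-39020) = 2096
  c_6 = (0)·(-2096) + (0)·(-15224) + 1·31888 + (-2)·(83818) + (-2)·(-74730) + (0)·(-39020) = 13712
Expand coordinatewise in base 11:
  c_1 = 14342 = 9·11^0 + 5·11^1 + 8·11^2 + 10·11^3
  c_2 = 7132 = 4·11^0 + 10·11^1 + 3·11^2 + 5·11^3
  c_3 = 5074 = 3·11^0 + 10·11^1 + 8·11^2 + 3·11^3
  c_4 = 9088 = 2·11^0 + 1·11^1 + 9·11^2 + 6·11^3
  c_5 = 2096 = 6·11^0 + 3·11^1 + 6·11^2 + 1·11^3
  c_6 = 13712 = 6·11^0 + 3·11^1 + 3·11^2 + 10·11^3
p-restricted factor λ_0 = (9, 4, 3, 2, 6, 6)
p-restricted factor λ_1 = (5, 10, 10, 1, 3, 3)
p-restricted factor λ_2 = (8, 3, 8, 9, 6, 3)
p-restricted factor λ_3 = (10, 5, 3, 6, 1, 10)

((9, 4, 3, 2, 6, 6), (5, 10, 10, 1, 3, 3), (8, 3, 8, 9, 6, 3), (10, 5, 3, 6, 1, 10))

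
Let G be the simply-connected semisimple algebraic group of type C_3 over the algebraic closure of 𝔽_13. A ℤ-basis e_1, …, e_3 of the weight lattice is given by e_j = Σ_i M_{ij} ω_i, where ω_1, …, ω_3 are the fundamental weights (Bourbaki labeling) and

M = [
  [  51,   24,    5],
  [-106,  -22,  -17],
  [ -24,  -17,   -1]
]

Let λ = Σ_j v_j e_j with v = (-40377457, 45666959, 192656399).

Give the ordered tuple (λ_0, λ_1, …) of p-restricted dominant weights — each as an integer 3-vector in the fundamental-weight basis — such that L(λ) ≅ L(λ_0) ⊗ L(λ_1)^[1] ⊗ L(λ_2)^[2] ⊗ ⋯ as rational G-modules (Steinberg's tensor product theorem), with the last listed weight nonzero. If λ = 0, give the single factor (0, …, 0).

((3, 6, 7), (0, 7, 3), (8, 3, 3), (4, 3, 3), (1, 6, 2))

In the fundamental-weight basis, λ has coordinates c = M·v (v = (-40377457, 45666959, 192656399)):
  c_1 = 51*-40377457 + 24*45666959 + 5*192656399 = 38704
  c_2 = -106*-40377457 + -22*45666959 + -17*192656399 = 178561
  c_3 = -24*-40377457 + -17*45666959 + -1*192656399 = 64266
Writing each c_i in base p = 13:
  c_1 = 38704 = 3·13^0 + 0·13^1 + 8·13^2 + 4·13^3 + 1·13^4
  c_2 = 178561 = 6·13^0 + 7·13^1 + 3·13^2 + 3·13^3 + 6·13^4
  c_3 = 64266 = 7·13^0 + 3·13^1 + 3·13^2 + 3·13^3 + 2·13^4
λ_0 = (3, 6, 7)
λ_1 = (0, 7, 3)
λ_2 = (8, 3, 3)
λ_3 = (4, 3, 3)
λ_4 = (1, 6, 2)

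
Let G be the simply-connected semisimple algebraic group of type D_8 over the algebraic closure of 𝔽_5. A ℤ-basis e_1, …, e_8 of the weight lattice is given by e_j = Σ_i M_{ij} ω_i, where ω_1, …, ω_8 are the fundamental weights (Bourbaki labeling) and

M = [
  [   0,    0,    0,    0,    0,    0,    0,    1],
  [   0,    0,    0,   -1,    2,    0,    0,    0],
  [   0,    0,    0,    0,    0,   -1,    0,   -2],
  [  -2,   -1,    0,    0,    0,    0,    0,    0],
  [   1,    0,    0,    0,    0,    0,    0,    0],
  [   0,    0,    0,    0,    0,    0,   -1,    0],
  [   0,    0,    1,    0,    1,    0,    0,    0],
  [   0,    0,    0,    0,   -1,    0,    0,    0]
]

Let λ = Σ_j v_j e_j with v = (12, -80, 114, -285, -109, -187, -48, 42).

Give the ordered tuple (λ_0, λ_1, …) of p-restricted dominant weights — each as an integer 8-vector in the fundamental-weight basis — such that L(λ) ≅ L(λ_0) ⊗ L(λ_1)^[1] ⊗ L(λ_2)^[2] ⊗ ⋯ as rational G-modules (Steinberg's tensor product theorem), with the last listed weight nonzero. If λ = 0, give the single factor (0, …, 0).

((2, 2, 3, 1, 2, 3, 0, 4), (3, 3, 0, 1, 2, 4, 1, 1), (1, 2, 4, 2, 0, 1, 0, 4))

ω-coordinates c = M·v, v = (12, -80, 114, -285, -109, -187, -48, 42):
  c_1 = (0)·(12) + (0)·(-80) + (0)·(114) + (0)·(-285) + (0)·(-109) + (0)·(-187) + (0)·(-48) + (1)·(42) = 42
  c_2 = (0)·(12) + (0)·(-80) + (0)·(114) + (-1)·(-285) + (2)·(-109) + (0)·(-187) + (0)·(-48) + (0)·(42) = 67
  c_3 = (0)·(12) + (0)·(-80) + (0)·(114) + (0)·(-285) + (0)·(-109) + (-1)·(-187) + (0)·(-48) + (-2)·(42) = 103
  c_4 = (-2)·(12) + (-1)·(-80) + (0)·(114) + (0)·(-285) + (0)·(-109) + (0)·(-187) + (0)·(-48) + (0)·(42) = 56
  c_5 = (1)·(12) + (0)·(-80) + (0)·(114) + (0)·(-285) + (0)·(-109) + (0)·(-187) + (0)·(-48) + (0)·(42) = 12
  c_6 = (0)·(12) + (0)·(-80) + (0)·(114) + (0)·(-285) + (0)·(-109) + (0)·(-187) + (-1)·(-48) + (0)·(42) = 48
  c_7 = (0)·(12) + (0)·(-80) + (1)·(114) + (0)·(-285) + (1)·(-109) + (0)·(-187) + (0)·(-48) + (0)·(42) = 5
  c_8 = (0)·(12) + (0)·(-80) + (0)·(114) + (0)·(-285) + (-1)·(-109) + (0)·(-187) + (0)·(-48) + (0)·(42) = 109
Writing each c_i in base p = 5:
  c_1 = 42 = 2·5^0 + 3·5^1 + 1·5^2
  c_2 = 67 = 2·5^0 + 3·5^1 + 2·5^2
  c_3 = 103 = 3·5^0 + 0·5^1 + 4·5^2
  c_4 = 56 = 1·5^0 + 1·5^1 + 2·5^2
  c_5 = 12 = 2·5^0 + 2·5^1
  c_6 = 48 = 3·5^0 + 4·5^1 + 1·5^2
  c_7 = 5 = 0·5^0 + 1·5^1
  c_8 = 109 = 4·5^0 + 1·5^1 + 4·5^2
λ_0 = (2, 2, 3, 1, 2, 3, 0, 4)
λ_1 = (3, 3, 0, 1, 2, 4, 1, 1)
λ_2 = (1, 2, 4, 2, 0, 1, 0, 4)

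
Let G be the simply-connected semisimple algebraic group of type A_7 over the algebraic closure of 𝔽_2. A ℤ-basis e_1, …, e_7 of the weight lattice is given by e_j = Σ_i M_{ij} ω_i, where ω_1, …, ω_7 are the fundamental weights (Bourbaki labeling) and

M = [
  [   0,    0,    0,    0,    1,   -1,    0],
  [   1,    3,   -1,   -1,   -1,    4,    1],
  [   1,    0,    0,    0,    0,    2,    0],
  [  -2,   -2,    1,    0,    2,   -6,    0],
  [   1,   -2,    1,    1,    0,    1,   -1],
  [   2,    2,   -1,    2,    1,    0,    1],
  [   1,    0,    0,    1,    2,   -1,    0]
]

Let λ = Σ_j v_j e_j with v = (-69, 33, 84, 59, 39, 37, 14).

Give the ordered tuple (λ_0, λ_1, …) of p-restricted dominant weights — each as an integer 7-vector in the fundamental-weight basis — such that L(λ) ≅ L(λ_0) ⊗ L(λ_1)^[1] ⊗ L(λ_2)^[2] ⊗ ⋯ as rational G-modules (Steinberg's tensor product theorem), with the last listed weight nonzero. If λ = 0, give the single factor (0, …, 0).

ω-coordinates c = M·v, v = (-69, 33, 84, 59, 39, 37, 14):
  c_1 = 0*-69 + 0*33 + 0*84 + 0*59 + 1*39 + -1*37 + 0*14 = 2
  c_2 = 1*-69 + 3*33 + -1*84 + -1*59 + -1*39 + 4*37 + 1*14 = 10
  c_3 = 1*-69 + 0*33 + 0*84 + 0*59 + 0*39 + 2*37 + 0*14 = 5
  c_4 = -2*-69 + -2*33 + 1*84 + 0*59 + 2*39 + -6*37 + 0*14 = 12
  c_5 = 1*-69 + -2*33 + 1*84 + 1*59 + 0*39 + 1*37 + -1*14 = 31
  c_6 = 2*-69 + 2*33 + -1*84 + 2*59 + 1*39 + 0*37 + 1*14 = 15
  c_7 = 1*-69 + 0*33 + 0*84 + 1*59 + 2*39 + -1*37 + 0*14 = 31
Base-2 expansion of each c_i:
  c_1 = 2 = 0·2^0 + 1·2^1
  c_2 = 10 = 0·2^0 + 1·2^1 + 0·2^2 + 1·2^3
  c_3 = 5 = 1·2^0 + 0·2^1 + 1·2^2
  c_4 = 12 = 0·2^0 + 0·2^1 + 1·2^2 + 1·2^3
  c_5 = 31 = 1·2^0 + 1·2^1 + 1·2^2 + 1·2^3 + 1·2^4
  c_6 = 15 = 1·2^0 + 1·2^1 + 1·2^2 + 1·2^3
  c_7 = 31 = 1·2^0 + 1·2^1 + 1·2^2 + 1·2^3 + 1·2^4
λ_0 = (0, 0, 1, 0, 1, 1, 1)
λ_1 = (1, 1, 0, 0, 1, 1, 1)
λ_2 = (0, 0, 1, 1, 1, 1, 1)
λ_3 = (0, 1, 0, 1, 1, 1, 1)
λ_4 = (0, 0, 0, 0, 1, 0, 1)

((0, 0, 1, 0, 1, 1, 1), (1, 1, 0, 0, 1, 1, 1), (0, 0, 1, 1, 1, 1, 1), (0, 1, 0, 1, 1, 1, 1), (0, 0, 0, 0, 1, 0, 1))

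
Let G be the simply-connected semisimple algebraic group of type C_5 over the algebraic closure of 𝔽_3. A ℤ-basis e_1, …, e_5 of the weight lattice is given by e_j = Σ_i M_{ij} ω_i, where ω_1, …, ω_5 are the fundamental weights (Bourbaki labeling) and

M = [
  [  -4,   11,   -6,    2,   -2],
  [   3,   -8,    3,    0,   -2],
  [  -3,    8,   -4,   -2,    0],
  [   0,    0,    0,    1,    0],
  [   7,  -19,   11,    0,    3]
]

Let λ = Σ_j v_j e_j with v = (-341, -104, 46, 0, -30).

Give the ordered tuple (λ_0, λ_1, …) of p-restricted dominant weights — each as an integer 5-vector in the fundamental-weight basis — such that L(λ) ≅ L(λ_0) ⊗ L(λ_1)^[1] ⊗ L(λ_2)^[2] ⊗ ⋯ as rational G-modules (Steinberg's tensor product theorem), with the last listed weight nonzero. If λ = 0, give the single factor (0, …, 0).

Converting to the ω-basis (c_i = row i of M dotted with v = (-341, -104, 46, 0, -30)):
  c_1 = -4*-341 + 11*-104 + -6*46 + 2*0 + -2*-30 = 4
  c_2 = 3*-341 + -8*-104 + 3*46 + 0*0 + -2*-30 = 7
  c_3 = -3*-341 + 8*-104 + -4*46 + -2*0 + 0*-30 = 7
  c_4 = 0*-341 + 0*-104 + 0*46 + 1*0 + 0*-30 = 0
  c_5 = 7*-341 + -19*-104 + 11*46 + 0*0 + 3*-30 = 5
p = 3; digits c_i = Σ_j d_{ij}·3^j, 0 ≤ d_{ij} < 3:
  c_1 = 4 = 1·3^0 + 1·3^1
  c_2 = 7 = 1·3^0 + 2·3^1
  c_3 = 7 = 1·3^0 + 2·3^1
  c_4 = 0
  c_5 = 5 = 2·3^0 + 1·3^1
Factor λ_0 = (1, 1, 1, 0, 2)
Factor λ_1 = (1, 2, 2, 0, 1)

((1, 1, 1, 0, 2), (1, 2, 2, 0, 1))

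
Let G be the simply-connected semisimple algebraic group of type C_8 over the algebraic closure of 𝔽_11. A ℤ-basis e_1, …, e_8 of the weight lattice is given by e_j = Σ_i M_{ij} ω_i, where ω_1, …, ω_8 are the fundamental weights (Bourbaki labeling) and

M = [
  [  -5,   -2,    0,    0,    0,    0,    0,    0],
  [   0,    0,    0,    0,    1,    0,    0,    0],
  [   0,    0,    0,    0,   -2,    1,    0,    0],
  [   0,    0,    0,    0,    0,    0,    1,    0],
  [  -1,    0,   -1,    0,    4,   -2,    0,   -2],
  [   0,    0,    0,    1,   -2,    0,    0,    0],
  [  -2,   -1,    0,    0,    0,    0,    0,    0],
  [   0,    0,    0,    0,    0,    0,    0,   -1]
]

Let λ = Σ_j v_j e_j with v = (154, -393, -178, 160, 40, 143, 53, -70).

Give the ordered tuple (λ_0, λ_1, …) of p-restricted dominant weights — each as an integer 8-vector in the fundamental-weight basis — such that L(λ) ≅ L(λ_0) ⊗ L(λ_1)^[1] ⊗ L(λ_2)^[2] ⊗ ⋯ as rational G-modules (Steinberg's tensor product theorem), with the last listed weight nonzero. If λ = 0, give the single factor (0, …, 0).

((5, 7, 8, 9, 5, 3, 8, 4), (1, 3, 5, 4, 3, 7, 7, 6))

In the fundamental-weight basis, λ has coordinates c = M·v (v = (154, -393, -178, 160, 40, 143, 53, -70)):
  c_1 = (-5)·(154) + (-2)·(-393) + (0)·(-178) + (0)·(160) + (0)·(40) + (0)·(143) + (0)·(53) + (0)·(-70) = 16
  c_2 = (0)·(154) + (0)·(-393) + (0)·(-178) + (0)·(160) + (1)·(40) + (0)·(143) + (0)·(53) + (0)·(-70) = 40
  c_3 = (0)·(154) + (0)·(-393) + (0)·(-178) + (0)·(160) + (-2)·(40) + (1)·(143) + (0)·(53) + (0)·(-70) = 63
  c_4 = (0)·(154) + (0)·(-393) + (0)·(-178) + (0)·(160) + (0)·(40) + (0)·(143) + (1)·(53) + (0)·(-70) = 53
  c_5 = (-1)·(154) + (0)·(-393) + (-1)·(-178) + (0)·(160) + (4)·(40) + (-2)·(143) + (0)·(53) + (-2)·(-70) = 38
  c_6 = (0)·(154) + (0)·(-393) + (0)·(-178) + (1)·(160) + (-2)·(40) + (0)·(143) + (0)·(53) + (0)·(-70) = 80
  c_7 = (-2)·(154) + (-1)·(-393) + (0)·(-178) + (0)·(160) + (0)·(40) + (0)·(143) + (0)·(53) + (0)·(-70) = 85
  c_8 = (0)·(154) + (0)·(-393) + (0)·(-178) + (0)·(160) + (0)·(40) + (0)·(143) + (0)·(53) + (-1)·(-70) = 70
Writing each c_i in base p = 11:
  c_1 = 16 = 5·11^0 + 1·11^1
  c_2 = 40 = 7·11^0 + 3·11^1
  c_3 = 63 = 8·11^0 + 5·11^1
  c_4 = 53 = 9·11^0 + 4·11^1
  c_5 = 38 = 5·11^0 + 3·11^1
  c_6 = 80 = 3·11^0 + 7·11^1
  c_7 = 85 = 8·11^0 + 7·11^1
  c_8 = 70 = 4·11^0 + 6·11^1
p-restricted factor λ_0 = (5, 7, 8, 9, 5, 3, 8, 4)
p-restricted factor λ_1 = (1, 3, 5, 4, 3, 7, 7, 6)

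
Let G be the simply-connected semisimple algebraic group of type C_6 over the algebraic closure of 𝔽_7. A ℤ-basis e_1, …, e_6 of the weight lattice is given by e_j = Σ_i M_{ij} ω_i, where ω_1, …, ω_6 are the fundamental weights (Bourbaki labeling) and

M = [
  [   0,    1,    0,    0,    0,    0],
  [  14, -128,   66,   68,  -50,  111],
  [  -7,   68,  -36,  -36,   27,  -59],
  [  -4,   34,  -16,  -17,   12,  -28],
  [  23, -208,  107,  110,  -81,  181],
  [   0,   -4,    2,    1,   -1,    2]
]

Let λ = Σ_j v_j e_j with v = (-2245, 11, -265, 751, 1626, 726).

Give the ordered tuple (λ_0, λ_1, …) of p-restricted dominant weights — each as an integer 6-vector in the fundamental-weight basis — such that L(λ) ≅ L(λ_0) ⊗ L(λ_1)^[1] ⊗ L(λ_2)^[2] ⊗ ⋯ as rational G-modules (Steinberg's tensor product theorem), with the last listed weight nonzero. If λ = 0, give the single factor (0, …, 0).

Compute c_i = Σ_j M_{ij} v_j with v = (-2245, 11, -265, 751, 1626, 726):
  c_1 = 0*-2245 + 1*11 + 0*-265 + 0*751 + 0*1626 + 0*726 = 11
  c_2 = 14*-2245 + -128*11 + 66*-265 + 68*751 + -50*1626 + 111*726 = 26
  c_3 = -7*-2245 + 68*11 + -36*-265 + -36*751 + 27*1626 + -59*726 = 35
  c_4 = -4*-2245 + 34*11 + -16*-265 + -17*751 + 12*1626 + -28*726 = 11
  c_5 = 23*-2245 + -208*11 + 107*-265 + 110*751 + -81*1626 + 181*726 = 32
  c_6 = 0*-2245 + -4*11 + 2*-265 + 1*751 + -1*1626 + 2*726 = 3
Base-7 expansion of each c_i:
  c_1 = 11 = 4·7^0 + 1·7^1
  c_2 = 26 = 5·7^0 + 3·7^1
  c_3 = 35 = 0·7^0 + 5·7^1
  c_4 = 11 = 4·7^0 + 1·7^1
  c_5 = 32 = 4·7^0 + 4·7^1
  c_6 = 3 = 3·7^0
p-restricted factor λ_0 = (4, 5, 0, 4, 4, 3)
p-restricted factor λ_1 = (1, 3, 5, 1, 4, 0)

((4, 5, 0, 4, 4, 3), (1, 3, 5, 1, 4, 0))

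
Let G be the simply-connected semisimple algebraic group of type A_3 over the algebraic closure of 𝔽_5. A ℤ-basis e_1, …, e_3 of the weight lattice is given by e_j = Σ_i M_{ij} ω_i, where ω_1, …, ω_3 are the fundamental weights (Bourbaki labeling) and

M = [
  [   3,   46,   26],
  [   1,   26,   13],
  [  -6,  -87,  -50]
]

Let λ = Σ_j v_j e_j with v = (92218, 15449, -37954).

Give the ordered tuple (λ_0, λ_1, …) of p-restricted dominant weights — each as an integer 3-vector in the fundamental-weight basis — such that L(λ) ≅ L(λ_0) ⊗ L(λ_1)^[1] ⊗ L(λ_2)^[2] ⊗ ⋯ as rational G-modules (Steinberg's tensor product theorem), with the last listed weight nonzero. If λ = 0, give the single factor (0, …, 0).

Converting to the ω-basis (c_i = row i of M dotted with v = (92218, 15449, -37954)):
  c_1 = (3)·(92218) + (46)·(15449) + (26)·(-37954) = 504
  c_2 = (1)·(92218) + (26)·(15449) + (13)·(-37954) = 490
  c_3 = (-6)·(92218) + (-87)·(15449) + (-50)·(-37954) = 329
Base-5 expansion of each c_i:
  c_1 = 504 = 4·5^0 + 0·5^1 + 0·5^2 + 4·5^3
  c_2 = 490 = 0·5^0 + 3·5^1 + 4·5^2 + 3·5^3
  c_3 = 329 = 4·5^0 + 0·5^1 + 3·5^2 + 2·5^3
p-restricted factor λ_0 = (4, 0, 4)
p-restricted factor λ_1 = (0, 3, 0)
p-restricted factor λ_2 = (0, 4, 3)
p-restricted factor λ_3 = (4, 3, 2)

((4, 0, 4), (0, 3, 0), (0, 4, 3), (4, 3, 2))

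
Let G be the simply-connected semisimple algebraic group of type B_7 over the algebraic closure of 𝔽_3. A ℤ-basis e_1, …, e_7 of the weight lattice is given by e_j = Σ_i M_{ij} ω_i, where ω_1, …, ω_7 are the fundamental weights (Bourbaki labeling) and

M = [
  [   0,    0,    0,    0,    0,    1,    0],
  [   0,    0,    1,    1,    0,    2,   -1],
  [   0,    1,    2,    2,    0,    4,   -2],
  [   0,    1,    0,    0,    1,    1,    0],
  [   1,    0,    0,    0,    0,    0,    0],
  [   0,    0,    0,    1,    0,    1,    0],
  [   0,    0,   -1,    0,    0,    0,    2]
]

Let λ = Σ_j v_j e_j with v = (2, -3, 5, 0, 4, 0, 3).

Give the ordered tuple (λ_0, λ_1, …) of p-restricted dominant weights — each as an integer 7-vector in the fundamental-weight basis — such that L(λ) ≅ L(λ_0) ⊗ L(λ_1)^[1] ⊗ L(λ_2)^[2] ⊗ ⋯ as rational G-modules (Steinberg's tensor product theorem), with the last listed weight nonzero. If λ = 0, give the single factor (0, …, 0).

((0, 2, 1, 1, 2, 0, 1),)

In the fundamental-weight basis, λ has coordinates c = M·v (v = (2, -3, 5, 0, 4, 0, 3)):
  c_1 = 0*2 + 0*-3 + 0*5 + 0*0 + 0*4 + 1*0 + 0*3 = 0
  c_2 = 0*2 + 0*-3 + 1*5 + 1*0 + 0*4 + 2*0 + -1*3 = 2
  c_3 = 0*2 + 1*-3 + 2*5 + 2*0 + 0*4 + 4*0 + -2*3 = 1
  c_4 = 0*2 + 1*-3 + 0*5 + 0*0 + 1*4 + 1*0 + 0*3 = 1
  c_5 = 1*2 + 0*-3 + 0*5 + 0*0 + 0*4 + 0*0 + 0*3 = 2
  c_6 = 0*2 + 0*-3 + 0*5 + 1*0 + 0*4 + 1*0 + 0*3 = 0
  c_7 = 0*2 + 0*-3 + -1*5 + 0*0 + 0*4 + 0*0 + 2*3 = 1
Base-3 expansion of each c_i:
  c_1 = 0
  c_2 = 2 = 2·3^0
  c_3 = 1 = 1·3^0
  c_4 = 1 = 1·3^0
  c_5 = 2 = 2·3^0
  c_6 = 0
  c_7 = 1 = 1·3^0
Factor λ_0 = (0, 2, 1, 1, 2, 0, 1)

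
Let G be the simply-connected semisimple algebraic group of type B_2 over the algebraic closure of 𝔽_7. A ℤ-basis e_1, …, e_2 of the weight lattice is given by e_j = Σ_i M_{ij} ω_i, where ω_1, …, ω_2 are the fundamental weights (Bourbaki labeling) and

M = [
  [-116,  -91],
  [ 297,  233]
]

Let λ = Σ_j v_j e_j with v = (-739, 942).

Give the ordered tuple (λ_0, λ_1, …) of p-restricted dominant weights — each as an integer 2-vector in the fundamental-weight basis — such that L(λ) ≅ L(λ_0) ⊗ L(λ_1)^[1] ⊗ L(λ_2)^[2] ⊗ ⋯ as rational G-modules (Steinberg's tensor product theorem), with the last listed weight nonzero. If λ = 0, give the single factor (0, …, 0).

((2, 3),)

Compute c_i = Σ_j M_{ij} v_j with v = (-739, 942):
  c_1 = (-116)·(-739) + (-91)·(942) = 2
  c_2 = (297)·(-739) + 233·942 = 3
Writing each c_i in base p = 7:
  c_1 = 2 = 2·7^0
  c_2 = 3 = 3·7^0
Factor λ_0 = (2, 3)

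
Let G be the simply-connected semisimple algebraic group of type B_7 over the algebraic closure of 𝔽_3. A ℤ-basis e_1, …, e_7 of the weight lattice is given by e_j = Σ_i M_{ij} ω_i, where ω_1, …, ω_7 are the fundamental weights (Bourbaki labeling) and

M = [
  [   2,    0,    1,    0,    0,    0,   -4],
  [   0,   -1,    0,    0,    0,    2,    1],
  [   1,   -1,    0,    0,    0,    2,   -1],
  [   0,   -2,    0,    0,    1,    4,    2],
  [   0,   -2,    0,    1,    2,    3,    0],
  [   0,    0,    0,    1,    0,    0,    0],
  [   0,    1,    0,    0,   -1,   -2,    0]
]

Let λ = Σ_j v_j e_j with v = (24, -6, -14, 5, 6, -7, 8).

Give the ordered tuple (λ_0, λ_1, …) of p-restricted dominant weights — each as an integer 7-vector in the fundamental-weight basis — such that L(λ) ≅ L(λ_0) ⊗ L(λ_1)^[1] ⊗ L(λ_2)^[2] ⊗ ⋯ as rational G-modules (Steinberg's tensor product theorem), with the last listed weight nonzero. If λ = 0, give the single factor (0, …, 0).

((2, 0, 2, 0, 2, 2, 2), (0, 0, 2, 2, 2, 1, 0))

Change of basis e → ω: c = M·v where v = (24, -6, -14, 5, 6, -7, 8):
  c_1 = 2*24 + 0*-6 + 1*-14 + 0*5 + 0*6 + 0*-7 + -4*8 = 2
  c_2 = 0*24 + -1*-6 + 0*-14 + 0*5 + 0*6 + 2*-7 + 1*8 = 0
  c_3 = 1*24 + -1*-6 + 0*-14 + 0*5 + 0*6 + 2*-7 + -1*8 = 8
  c_4 = 0*24 + -2*-6 + 0*-14 + 0*5 + 1*6 + 4*-7 + 2*8 = 6
  c_5 = 0*24 + -2*-6 + 0*-14 + 1*5 + 2*6 + 3*-7 + 0*8 = 8
  c_6 = 0*24 + 0*-6 + 0*-14 + 1*5 + 0*6 + 0*-7 + 0*8 = 5
  c_7 = 0*24 + 1*-6 + 0*-14 + 0*5 + -1*6 + -2*-7 + 0*8 = 2
Base-3 expansion of each c_i:
  c_1 = 2 = 2·3^0
  c_2 = 0
  c_3 = 8 = 2·3^0 + 2·3^1
  c_4 = 6 = 0·3^0 + 2·3^1
  c_5 = 8 = 2·3^0 + 2·3^1
  c_6 = 5 = 2·3^0 + 1·3^1
  c_7 = 2 = 2·3^0
p-restricted factor λ_0 = (2, 0, 2, 0, 2, 2, 2)
p-restricted factor λ_1 = (0, 0, 2, 2, 2, 1, 0)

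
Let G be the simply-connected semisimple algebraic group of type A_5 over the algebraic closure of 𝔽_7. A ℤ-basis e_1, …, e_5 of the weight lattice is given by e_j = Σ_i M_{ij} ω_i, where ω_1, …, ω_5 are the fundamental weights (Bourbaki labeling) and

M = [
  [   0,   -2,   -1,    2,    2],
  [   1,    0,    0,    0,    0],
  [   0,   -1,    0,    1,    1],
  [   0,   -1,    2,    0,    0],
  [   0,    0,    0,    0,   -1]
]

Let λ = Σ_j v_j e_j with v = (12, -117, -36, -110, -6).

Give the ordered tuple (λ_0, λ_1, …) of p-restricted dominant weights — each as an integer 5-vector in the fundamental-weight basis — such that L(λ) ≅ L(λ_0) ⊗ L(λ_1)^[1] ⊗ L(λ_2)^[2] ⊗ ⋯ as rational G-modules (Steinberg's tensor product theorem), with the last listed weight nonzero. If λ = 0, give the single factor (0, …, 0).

((3, 5, 1, 3, 6), (5, 1, 0, 6, 0))

Compute c_i = Σ_j M_{ij} v_j with v = (12, -117, -36, -110, -6):
  c_1 = 0*12 + -2*-117 + -1*-36 + 2*-110 + 2*-6 = 38
  c_2 = 1*12 + 0*-117 + 0*-36 + 0*-110 + 0*-6 = 12
  c_3 = 0*12 + -1*-117 + 0*-36 + 1*-110 + 1*-6 = 1
  c_4 = 0*12 + -1*-117 + 2*-36 + 0*-110 + 0*-6 = 45
  c_5 = 0*12 + 0*-117 + 0*-36 + 0*-110 + -1*-6 = 6
Writing each c_i in base p = 7:
  c_1 = 38 = 3·7^0 + 5·7^1
  c_2 = 12 = 5·7^0 + 1·7^1
  c_3 = 1 = 1·7^0
  c_4 = 45 = 3·7^0 + 6·7^1
  c_5 = 6 = 6·7^0
Factor λ_0 = (3, 5, 1, 3, 6)
Factor λ_1 = (5, 1, 0, 6, 0)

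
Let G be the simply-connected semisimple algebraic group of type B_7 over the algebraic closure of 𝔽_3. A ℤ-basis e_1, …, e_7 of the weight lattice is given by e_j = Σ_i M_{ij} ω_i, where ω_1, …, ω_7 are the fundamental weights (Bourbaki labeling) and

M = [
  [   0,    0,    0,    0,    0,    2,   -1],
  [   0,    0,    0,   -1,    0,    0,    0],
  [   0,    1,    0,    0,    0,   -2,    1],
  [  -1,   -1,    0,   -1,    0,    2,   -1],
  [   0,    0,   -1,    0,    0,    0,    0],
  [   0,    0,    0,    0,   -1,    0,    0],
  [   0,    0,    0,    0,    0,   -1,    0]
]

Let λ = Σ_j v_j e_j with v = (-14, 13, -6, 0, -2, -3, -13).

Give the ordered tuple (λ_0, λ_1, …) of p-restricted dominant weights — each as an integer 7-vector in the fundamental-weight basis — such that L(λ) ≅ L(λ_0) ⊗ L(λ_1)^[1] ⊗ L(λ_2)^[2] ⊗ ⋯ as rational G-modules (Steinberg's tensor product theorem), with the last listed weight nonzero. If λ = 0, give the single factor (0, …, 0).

((1, 0, 0, 2, 0, 2, 0), (2, 0, 2, 2, 2, 0, 1))

Change of basis e → ω: c = M·v where v = (-14, 13, -6, 0, -2, -3, -13):
  c_1 = 0*-14 + 0*13 + 0*-6 + 0*0 + 0*-2 + 2*-3 + -1*-13 = 7
  c_2 = 0*-14 + 0*13 + 0*-6 + -1*0 + 0*-2 + 0*-3 + 0*-13 = 0
  c_3 = 0*-14 + 1*13 + 0*-6 + 0*0 + 0*-2 + -2*-3 + 1*-13 = 6
  c_4 = -1*-14 + -1*13 + 0*-6 + -1*0 + 0*-2 + 2*-3 + -1*-13 = 8
  c_5 = 0*-14 + 0*13 + -1*-6 + 0*0 + 0*-2 + 0*-3 + 0*-13 = 6
  c_6 = 0*-14 + 0*13 + 0*-6 + 0*0 + -1*-2 + 0*-3 + 0*-13 = 2
  c_7 = 0*-14 + 0*13 + 0*-6 + 0*0 + 0*-2 + -1*-3 + 0*-13 = 3
Base-3 expansion of each c_i:
  c_1 = 7 = 1·3^0 + 2·3^1
  c_2 = 0
  c_3 = 6 = 0·3^0 + 2·3^1
  c_4 = 8 = 2·3^0 + 2·3^1
  c_5 = 6 = 0·3^0 + 2·3^1
  c_6 = 2 = 2·3^0
  c_7 = 3 = 0·3^0 + 1·3^1
Factor λ_0 = (1, 0, 0, 2, 0, 2, 0)
Factor λ_1 = (2, 0, 2, 2, 2, 0, 1)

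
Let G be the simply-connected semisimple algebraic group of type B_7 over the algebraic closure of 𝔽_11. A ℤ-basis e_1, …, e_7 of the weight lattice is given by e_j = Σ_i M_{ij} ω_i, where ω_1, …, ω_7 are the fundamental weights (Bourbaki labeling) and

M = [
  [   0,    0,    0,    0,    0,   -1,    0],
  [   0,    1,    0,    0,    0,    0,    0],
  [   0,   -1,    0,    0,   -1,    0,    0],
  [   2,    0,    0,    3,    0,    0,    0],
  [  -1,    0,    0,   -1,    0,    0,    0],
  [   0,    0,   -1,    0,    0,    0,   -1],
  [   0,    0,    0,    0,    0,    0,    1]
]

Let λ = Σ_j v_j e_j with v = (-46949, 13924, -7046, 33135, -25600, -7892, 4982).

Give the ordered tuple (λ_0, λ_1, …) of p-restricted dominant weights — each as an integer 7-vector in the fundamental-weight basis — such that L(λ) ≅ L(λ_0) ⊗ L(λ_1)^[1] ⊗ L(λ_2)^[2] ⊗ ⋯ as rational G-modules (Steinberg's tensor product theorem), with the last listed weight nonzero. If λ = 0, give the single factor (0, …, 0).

Change of basis e → ω: c = M·v where v = (-46949, 13924, -7046, 33135, -25600, -7892, 4982):
  c_1 = (0)·(-46949) + (0)·(13924) + (0)·(-7046) + (0)·(33135) + (0)·(-25600) + (-1)·(-7892) + (0)·(4982) = 7892
  c_2 = (0)·(-46949) + (1)·(13924) + (0)·(-7046) + (0)·(33135) + (0)·(-25600) + (0)·(-7892) + (0)·(4982) = 13924
  c_3 = (0)·(-46949) + (-1)·(13924) + (0)·(-7046) + (0)·(33135) + (-1)·(-25600) + (0)·(-7892) + (0)·(4982) = 11676
  c_4 = (2)·(-46949) + (0)·(13924) + (0)·(-7046) + (3)·(33135) + (0)·(-25600) + (0)·(-7892) + (0)·(4982) = 5507
  c_5 = (-1)·(-46949) + (0)·(13924) + (0)·(-7046) + (-1)·(33135) + (0)·(-25600) + (0)·(-7892) + (0)·(4982) = 13814
  c_6 = (0)·(-46949) + (0)·(13924) + (-1)·(-7046) + (0)·(33135) + (0)·(-25600) + (0)·(-7892) + (-1)·(4982) = 2064
  c_7 = (0)·(-46949) + (0)·(13924) + (0)·(-7046) + (0)·(33135) + (0)·(-25600) + (0)·(-7892) + (1)·(4982) = 4982
Writing each c_i in base p = 11:
  c_1 = 7892 = 5·11^0 + 2·11^1 + 10·11^2 + 5·11^3
  c_2 = 13924 = 9·11^0 + 0·11^1 + 5·11^2 + 10·11^3
  c_3 = 11676 = 5·11^0 + 5·11^1 + 8·11^2 + 8·11^3
  c_4 = 5507 = 7·11^0 + 5·11^1 + 1·11^2 + 4·11^3
  c_5 = 13814 = 9·11^0 + 1·11^1 + 4·11^2 + 10·11^3
  c_6 = 2064 = 7·11^0 + 0·11^1 + 6·11^2 + 1·11^3
  c_7 = 4982 = 10·11^0 + 1·11^1 + 8·11^2 + 3·11^3
Factor λ_0 = (5, 9, 5, 7, 9, 7, 10)
Factor λ_1 = (2, 0, 5, 5, 1, 0, 1)
Factor λ_2 = (10, 5, 8, 1, 4, 6, 8)
Factor λ_3 = (5, 10, 8, 4, 10, 1, 3)

((5, 9, 5, 7, 9, 7, 10), (2, 0, 5, 5, 1, 0, 1), (10, 5, 8, 1, 4, 6, 8), (5, 10, 8, 4, 10, 1, 3))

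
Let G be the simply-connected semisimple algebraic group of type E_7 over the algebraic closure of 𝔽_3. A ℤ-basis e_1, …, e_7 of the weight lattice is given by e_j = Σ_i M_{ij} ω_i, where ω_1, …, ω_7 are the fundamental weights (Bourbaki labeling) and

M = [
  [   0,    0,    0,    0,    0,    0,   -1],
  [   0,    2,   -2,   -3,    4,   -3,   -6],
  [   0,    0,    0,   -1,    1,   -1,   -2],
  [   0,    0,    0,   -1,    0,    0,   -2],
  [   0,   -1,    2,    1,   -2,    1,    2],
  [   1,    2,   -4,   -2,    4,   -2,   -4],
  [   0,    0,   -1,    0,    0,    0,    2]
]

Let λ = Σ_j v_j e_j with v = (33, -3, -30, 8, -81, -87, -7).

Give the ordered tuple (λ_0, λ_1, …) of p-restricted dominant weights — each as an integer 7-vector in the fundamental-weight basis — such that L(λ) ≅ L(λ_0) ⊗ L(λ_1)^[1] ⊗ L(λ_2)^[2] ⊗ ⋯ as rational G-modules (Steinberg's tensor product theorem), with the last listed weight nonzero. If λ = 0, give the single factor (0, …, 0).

((1, 0, 0, 0, 0, 0, 1), (2, 0, 1, 2, 1, 0, 2), (0, 1, 1, 0, 1, 1, 1))

Converting to the ω-basis (c_i = row i of M dotted with v = (33, -3, -30, 8, -81, -87, -7)):
  c_1 = 0·33 + (0)·(-3) + (0)·(-30) + 0·8 + (0)·(-81) + (0)·(-87) + (-1)·(-7) = 7
  c_2 = 0·33 + (2)·(-3) + (-2)·(-30) + (-3)·(8) + (4)·(-81) + (-3)·(-87) + (-6)·(-7) = 9
  c_3 = 0·33 + (0)·(-3) + (0)·(-30) + (-1)·(8) + (1)·(-81) + (-1)·(-87) + (-2)·(-7) = 12
  c_4 = 0·33 + (0)·(-3) + (0)·(-30) + (-1)·(8) + (0)·(-81) + (0)·(-87) + (-2)·(-7) = 6
  c_5 = 0·33 + (-1)·(-3) + (2)·(-30) + 1·8 + (-2)·(-81) + (1)·(-87) + (2)·(-7) = 12
  c_6 = 1·33 + (2)·(-3) + (-4)·(-30) + (-2)·(8) + (4)·(-81) + (-2)·(-87) + (-4)·(-7) = 9
  c_7 = 0·33 + (0)·(-3) + (-1)·(-30) + 0·8 + (0)·(-81) + (0)·(-87) + (2)·(-7) = 16
Base-3 expansion of each c_i:
  c_1 = 7 = 1·3^0 + 2·3^1
  c_2 = 9 = 0·3^0 + 0·3^1 + 1·3^2
  c_3 = 12 = 0·3^0 + 1·3^1 + 1·3^2
  c_4 = 6 = 0·3^0 + 2·3^1
  c_5 = 12 = 0·3^0 + 1·3^1 + 1·3^2
  c_6 = 9 = 0·3^0 + 0·3^1 + 1·3^2
  c_7 = 16 = 1·3^0 + 2·3^1 + 1·3^2
Factor λ_0 = (1, 0, 0, 0, 0, 0, 1)
Factor λ_1 = (2, 0, 1, 2, 1, 0, 2)
Factor λ_2 = (0, 1, 1, 0, 1, 1, 1)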